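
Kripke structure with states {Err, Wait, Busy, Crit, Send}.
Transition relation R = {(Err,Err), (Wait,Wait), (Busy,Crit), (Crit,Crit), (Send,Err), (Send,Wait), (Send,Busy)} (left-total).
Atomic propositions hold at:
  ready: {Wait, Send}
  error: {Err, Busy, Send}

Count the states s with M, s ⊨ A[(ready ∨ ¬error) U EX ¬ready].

4

Sat(¬error) = {Wait, Crit}
Sat(ready ∨ ¬error) = {Wait, Crit, Send}
Sat(¬ready) = {Err, Busy, Crit}
Sat(EX ¬ready) = {s : some successor in {Err, Busy, Crit}} = {Err, Busy, Crit, Send}
A[(ready ∨ ¬error) U EX ¬ready]: least fixpoint, start Z0 = Sat(EX ¬ready) = {Err, Busy, Crit, Send}, add states in Sat(ready ∨ ¬error) with every successor in Z. Already a fixed point.
Sat(A[(ready ∨ ¬error) U EX ¬ready]) = {Err, Busy, Crit, Send}
|Sat(A[(ready ∨ ¬error) U EX ¬ready])| = |{Err, Busy, Crit, Send}| = 4.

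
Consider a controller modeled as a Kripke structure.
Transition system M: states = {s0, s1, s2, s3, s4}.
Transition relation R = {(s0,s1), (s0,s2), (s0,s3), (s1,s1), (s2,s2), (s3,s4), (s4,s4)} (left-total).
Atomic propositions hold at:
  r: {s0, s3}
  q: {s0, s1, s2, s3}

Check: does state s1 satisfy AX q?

Sat(AX q) = {s : every successor in {s0, s1, s2, s3}} = {s0, s1, s2}
s1 ∈ Sat(AX q) = {s0, s1, s2}, so the formula holds at s1.

Yes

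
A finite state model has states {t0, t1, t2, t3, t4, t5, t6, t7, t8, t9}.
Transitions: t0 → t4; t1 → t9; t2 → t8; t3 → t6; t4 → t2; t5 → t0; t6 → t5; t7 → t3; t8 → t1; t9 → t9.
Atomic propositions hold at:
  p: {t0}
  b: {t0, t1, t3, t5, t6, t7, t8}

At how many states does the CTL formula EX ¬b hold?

4

Sat(¬b) = {t2, t4, t9}
Sat(EX ¬b) = {s : some successor in {t2, t4, t9}} = {t0, t1, t4, t9}
|Sat(EX ¬b)| = |{t0, t1, t4, t9}| = 4.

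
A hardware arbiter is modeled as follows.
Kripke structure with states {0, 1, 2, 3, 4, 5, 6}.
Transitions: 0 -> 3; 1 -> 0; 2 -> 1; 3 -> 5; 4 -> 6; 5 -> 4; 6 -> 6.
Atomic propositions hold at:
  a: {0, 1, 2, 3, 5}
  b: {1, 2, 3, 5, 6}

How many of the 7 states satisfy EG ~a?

Sat(~a) = {4, 6}
EG ~a: greatest fixpoint, start Z0 = {4, 6}, keep only states in Sat with some successor in Z. Already a fixed point.
Sat(EG ~a) = {4, 6}
|Sat(EG ~a)| = |{4, 6}| = 2.

2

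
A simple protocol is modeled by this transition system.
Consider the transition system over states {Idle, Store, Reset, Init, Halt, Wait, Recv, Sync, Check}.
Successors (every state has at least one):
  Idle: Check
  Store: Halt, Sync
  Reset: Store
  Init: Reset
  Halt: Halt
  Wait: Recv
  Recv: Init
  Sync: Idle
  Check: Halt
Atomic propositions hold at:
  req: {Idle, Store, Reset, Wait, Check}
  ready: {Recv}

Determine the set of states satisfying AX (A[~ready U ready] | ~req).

{Store, Halt, Wait, Recv, Check}

Sat(~ready) = {Idle, Store, Reset, Init, Halt, Wait, Sync, Check}
A[~ready U ready]: least fixpoint, start Z0 = Sat(ready) = {Recv}, add states in Sat(~ready) with every successor in Z. Z1 = {Wait, Recv}; fixed.
Sat(A[~ready U ready]) = {Wait, Recv}
Sat(~req) = {Init, Halt, Recv, Sync}
Sat(A[~ready U ready] | ~req) = {Init, Halt, Wait, Recv, Sync}
Sat(AX (A[~ready U ready] | ~req)) = {s : every successor in {Init, Halt, Wait, Recv, Sync}} = {Store, Halt, Wait, Recv, Check}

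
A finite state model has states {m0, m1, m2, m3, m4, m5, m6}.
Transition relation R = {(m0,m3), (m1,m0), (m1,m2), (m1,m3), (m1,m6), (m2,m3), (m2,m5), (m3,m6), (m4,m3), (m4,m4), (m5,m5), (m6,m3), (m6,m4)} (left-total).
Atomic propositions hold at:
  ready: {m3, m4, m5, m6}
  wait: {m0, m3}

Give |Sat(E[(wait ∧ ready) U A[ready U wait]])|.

2

Sat(wait ∧ ready) = {m3}
A[ready U wait]: least fixpoint, start Z0 = Sat(wait) = {m0, m3}, add states in Sat(ready) with every successor in Z. Already a fixed point.
Sat(A[ready U wait]) = {m0, m3}
E[(wait ∧ ready) U A[ready U wait]]: least fixpoint, start Z0 = Sat(A[ready U wait]) = {m0, m3}, add states in Sat(wait ∧ ready) with some successor in Z. Already a fixed point.
Sat(E[(wait ∧ ready) U A[ready U wait]]) = {m0, m3}
|Sat(E[(wait ∧ ready) U A[ready U wait]])| = |{m0, m3}| = 2.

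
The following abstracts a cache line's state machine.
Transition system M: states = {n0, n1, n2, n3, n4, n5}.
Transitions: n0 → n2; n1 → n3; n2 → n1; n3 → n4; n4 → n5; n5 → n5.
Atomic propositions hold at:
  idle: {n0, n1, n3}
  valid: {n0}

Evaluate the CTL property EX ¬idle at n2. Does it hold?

No

Sat(¬idle) = {n2, n4, n5}
Sat(EX ¬idle) = {s : some successor in {n2, n4, n5}} = {n0, n3, n4, n5}
n2 ∉ Sat(EX ¬idle) = {n0, n3, n4, n5}, so the formula does not hold at n2.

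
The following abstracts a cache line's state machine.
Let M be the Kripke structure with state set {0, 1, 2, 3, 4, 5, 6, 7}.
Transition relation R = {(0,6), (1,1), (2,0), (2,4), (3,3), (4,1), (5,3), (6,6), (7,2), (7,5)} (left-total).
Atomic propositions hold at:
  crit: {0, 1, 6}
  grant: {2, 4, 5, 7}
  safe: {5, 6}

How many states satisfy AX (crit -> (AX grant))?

3

Sat(AX grant) = {s : every successor in {2, 4, 5, 7}} = {7}
Sat(crit -> (AX grant)) = {2, 3, 4, 5, 7}
Sat(AX (crit -> (AX grant))) = {s : every successor in {2, 3, 4, 5, 7}} = {3, 5, 7}
|Sat(AX (crit -> (AX grant)))| = |{3, 5, 7}| = 3.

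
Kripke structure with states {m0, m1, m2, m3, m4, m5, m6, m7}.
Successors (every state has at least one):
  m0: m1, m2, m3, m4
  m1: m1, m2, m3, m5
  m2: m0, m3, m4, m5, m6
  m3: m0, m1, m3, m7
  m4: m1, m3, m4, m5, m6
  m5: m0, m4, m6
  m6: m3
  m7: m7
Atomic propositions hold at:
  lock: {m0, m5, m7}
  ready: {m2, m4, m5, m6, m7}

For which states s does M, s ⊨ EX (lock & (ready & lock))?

Sat(ready & lock) = {m5, m7}
Sat(lock & (ready & lock)) = {m5, m7}
Sat(EX (lock & (ready & lock))) = {s : some successor in {m5, m7}} = {m1, m2, m3, m4, m7}

{m1, m2, m3, m4, m7}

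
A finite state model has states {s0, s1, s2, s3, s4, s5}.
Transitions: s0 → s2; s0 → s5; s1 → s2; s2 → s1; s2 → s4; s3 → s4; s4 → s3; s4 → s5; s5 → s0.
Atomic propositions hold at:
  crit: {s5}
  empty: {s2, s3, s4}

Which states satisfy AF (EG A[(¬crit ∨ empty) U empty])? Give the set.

Sat(¬crit) = {s0, s1, s2, s3, s4}
Sat(¬crit ∨ empty) = {s0, s1, s2, s3, s4}
A[(¬crit ∨ empty) U empty]: least fixpoint, start Z0 = Sat(empty) = {s2, s3, s4}, add states in Sat(¬crit ∨ empty) with every successor in Z. Z1 = {s1, s2, s3, s4}; fixed.
Sat(A[(¬crit ∨ empty) U empty]) = {s1, s2, s3, s4}
EG A[(¬crit ∨ empty) U empty]: greatest fixpoint, start Z0 = {s1, s2, s3, s4}, keep only states in Sat with some successor in Z. Already a fixed point.
Sat(EG A[(¬crit ∨ empty) U empty]) = {s1, s2, s3, s4}
AF (EG A[(¬crit ∨ empty) U empty]): least fixpoint, start Z0 = {s1, s2, s3, s4}, add states with every successor in Z. Already a fixed point.
Sat(AF (EG A[(¬crit ∨ empty) U empty])) = {s1, s2, s3, s4}

{s1, s2, s3, s4}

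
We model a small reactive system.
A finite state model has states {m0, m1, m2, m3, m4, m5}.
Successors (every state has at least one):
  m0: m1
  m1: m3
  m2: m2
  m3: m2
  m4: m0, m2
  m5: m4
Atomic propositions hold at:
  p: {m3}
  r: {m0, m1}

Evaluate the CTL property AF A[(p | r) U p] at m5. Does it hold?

Sat(p | r) = {m0, m1, m3}
A[(p | r) U p]: least fixpoint, start Z0 = Sat(p) = {m3}, add states in Sat(p | r) with every successor in Z. Z1 = {m1, m3}; Z2 = {m0, m1, m3}; fixed.
Sat(A[(p | r) U p]) = {m0, m1, m3}
AF A[(p | r) U p]: least fixpoint, start Z0 = {m0, m1, m3}, add states with every successor in Z. Already a fixed point.
Sat(AF A[(p | r) U p]) = {m0, m1, m3}
m5 ∉ Sat(AF A[(p | r) U p]) = {m0, m1, m3}, so the formula does not hold at m5.

No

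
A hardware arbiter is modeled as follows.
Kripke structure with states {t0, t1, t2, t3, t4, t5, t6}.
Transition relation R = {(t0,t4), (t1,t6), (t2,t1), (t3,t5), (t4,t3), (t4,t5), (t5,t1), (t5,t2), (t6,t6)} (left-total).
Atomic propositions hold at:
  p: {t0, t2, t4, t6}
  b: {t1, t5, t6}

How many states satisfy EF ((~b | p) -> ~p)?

6

Sat(~b) = {t0, t2, t3, t4}
Sat(~b | p) = {t0, t2, t3, t4, t6}
Sat(~p) = {t1, t3, t5}
Sat((~b | p) -> ~p) = {t1, t3, t5}
EF ((~b | p) -> ~p): least fixpoint, start Z0 = {t1, t3, t5}, add states with some successor in Z. Z1 = {t1, t2, t3, t4, t5}; Z2 = {t0, t1, t2, t3, t4, t5}; fixed.
Sat(EF ((~b | p) -> ~p)) = {t0, t1, t2, t3, t4, t5}
|Sat(EF ((~b | p) -> ~p))| = |{t0, t1, t2, t3, t4, t5}| = 6.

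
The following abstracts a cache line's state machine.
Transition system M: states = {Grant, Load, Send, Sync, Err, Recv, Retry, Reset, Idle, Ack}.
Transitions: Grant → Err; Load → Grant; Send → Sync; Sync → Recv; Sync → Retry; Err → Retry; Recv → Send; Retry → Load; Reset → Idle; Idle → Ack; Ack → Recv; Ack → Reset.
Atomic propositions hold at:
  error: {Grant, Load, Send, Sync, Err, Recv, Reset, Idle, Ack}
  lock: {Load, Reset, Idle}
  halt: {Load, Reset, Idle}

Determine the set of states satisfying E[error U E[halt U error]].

{Grant, Load, Send, Sync, Err, Recv, Reset, Idle, Ack}

E[halt U error]: least fixpoint, start Z0 = Sat(error) = {Grant, Load, Send, Sync, Err, Recv, Reset, Idle, Ack}, add states in Sat(halt) with some successor in Z. Already a fixed point.
Sat(E[halt U error]) = {Grant, Load, Send, Sync, Err, Recv, Reset, Idle, Ack}
E[error U E[halt U error]]: least fixpoint, start Z0 = Sat(E[halt U error]) = {Grant, Load, Send, Sync, Err, Recv, Reset, Idle, Ack}, add states in Sat(error) with some successor in Z. Already a fixed point.
Sat(E[error U E[halt U error]]) = {Grant, Load, Send, Sync, Err, Recv, Reset, Idle, Ack}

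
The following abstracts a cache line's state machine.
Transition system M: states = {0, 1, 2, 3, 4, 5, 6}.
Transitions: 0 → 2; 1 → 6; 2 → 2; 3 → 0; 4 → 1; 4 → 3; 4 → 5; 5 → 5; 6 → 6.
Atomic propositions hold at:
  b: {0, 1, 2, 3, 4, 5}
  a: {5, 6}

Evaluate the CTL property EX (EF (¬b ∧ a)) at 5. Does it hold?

No

Sat(¬b) = {6}
Sat(¬b ∧ a) = {6}
EF (¬b ∧ a): least fixpoint, start Z0 = {6}, add states with some successor in Z. Z1 = {1, 6}; Z2 = {1, 4, 6}; fixed.
Sat(EF (¬b ∧ a)) = {1, 4, 6}
Sat(EX (EF (¬b ∧ a))) = {s : some successor in {1, 4, 6}} = {1, 4, 6}
5 ∉ Sat(EX (EF (¬b ∧ a))) = {1, 4, 6}, so the formula does not hold at 5.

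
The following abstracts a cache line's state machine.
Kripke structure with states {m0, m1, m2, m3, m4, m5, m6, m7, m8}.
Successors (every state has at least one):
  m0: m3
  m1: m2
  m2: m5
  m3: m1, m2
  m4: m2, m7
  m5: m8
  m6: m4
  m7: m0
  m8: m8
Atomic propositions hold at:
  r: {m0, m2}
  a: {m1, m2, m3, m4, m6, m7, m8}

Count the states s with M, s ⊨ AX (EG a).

2

EG a: greatest fixpoint, start Z0 = {m1, m2, m3, m4, m6, m7, m8}, keep only states in Sat with some successor in Z. Z1 = {m1, m3, m4, m6, m8}; Z2 = {m3, m6, m8}; Z3 = {m8}; fixed.
Sat(EG a) = {m8}
Sat(AX (EG a)) = {s : every successor in {m8}} = {m5, m8}
|Sat(AX (EG a))| = |{m5, m8}| = 2.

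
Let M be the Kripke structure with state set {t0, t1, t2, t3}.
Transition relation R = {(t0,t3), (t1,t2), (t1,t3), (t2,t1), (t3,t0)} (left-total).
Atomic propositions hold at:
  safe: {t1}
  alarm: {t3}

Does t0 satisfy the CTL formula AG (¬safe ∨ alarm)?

Yes

Sat(¬safe) = {t0, t2, t3}
Sat(¬safe ∨ alarm) = {t0, t2, t3}
AG (¬safe ∨ alarm): greatest fixpoint, start Z0 = {t0, t2, t3}, keep only states in Sat with every successor in Z. Z1 = {t0, t3}; fixed.
Sat(AG (¬safe ∨ alarm)) = {t0, t3}
t0 ∈ Sat(AG (¬safe ∨ alarm)) = {t0, t3}, so the formula holds at t0.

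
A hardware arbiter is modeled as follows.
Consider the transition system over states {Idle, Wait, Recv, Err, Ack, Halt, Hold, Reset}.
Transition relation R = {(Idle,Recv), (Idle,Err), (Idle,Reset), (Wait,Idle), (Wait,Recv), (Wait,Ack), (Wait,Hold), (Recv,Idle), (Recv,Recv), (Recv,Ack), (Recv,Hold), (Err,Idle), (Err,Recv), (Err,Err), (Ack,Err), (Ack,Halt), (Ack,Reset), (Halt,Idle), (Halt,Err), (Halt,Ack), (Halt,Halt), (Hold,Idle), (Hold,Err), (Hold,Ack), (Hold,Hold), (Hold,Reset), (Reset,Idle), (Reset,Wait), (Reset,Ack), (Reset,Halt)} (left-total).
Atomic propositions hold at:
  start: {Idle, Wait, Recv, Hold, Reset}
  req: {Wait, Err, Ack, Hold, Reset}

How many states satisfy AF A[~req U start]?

5

Sat(~req) = {Idle, Recv, Halt}
A[~req U start]: least fixpoint, start Z0 = Sat(start) = {Idle, Wait, Recv, Hold, Reset}, add states in Sat(~req) with every successor in Z. Already a fixed point.
Sat(A[~req U start]) = {Idle, Wait, Recv, Hold, Reset}
AF A[~req U start]: least fixpoint, start Z0 = {Idle, Wait, Recv, Hold, Reset}, add states with every successor in Z. Already a fixed point.
Sat(AF A[~req U start]) = {Idle, Wait, Recv, Hold, Reset}
|Sat(AF A[~req U start])| = |{Idle, Wait, Recv, Hold, Reset}| = 5.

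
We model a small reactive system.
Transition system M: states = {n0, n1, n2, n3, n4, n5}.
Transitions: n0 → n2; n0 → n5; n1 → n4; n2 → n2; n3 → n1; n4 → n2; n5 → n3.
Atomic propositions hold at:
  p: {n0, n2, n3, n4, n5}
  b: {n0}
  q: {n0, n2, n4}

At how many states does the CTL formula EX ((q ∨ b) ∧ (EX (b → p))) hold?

4

Sat(q ∨ b) = {n0, n2, n4}
Sat(b → p) = {n0, n1, n2, n3, n4, n5}
Sat(EX (b → p)) = {s : some successor in {n0, n1, n2, n3, n4, n5}} = {n0, n1, n2, n3, n4, n5}
Sat((q ∨ b) ∧ (EX (b → p))) = {n0, n2, n4}
Sat(EX ((q ∨ b) ∧ (EX (b → p)))) = {s : some successor in {n0, n2, n4}} = {n0, n1, n2, n4}
|Sat(EX ((q ∨ b) ∧ (EX (b → p))))| = |{n0, n1, n2, n4}| = 4.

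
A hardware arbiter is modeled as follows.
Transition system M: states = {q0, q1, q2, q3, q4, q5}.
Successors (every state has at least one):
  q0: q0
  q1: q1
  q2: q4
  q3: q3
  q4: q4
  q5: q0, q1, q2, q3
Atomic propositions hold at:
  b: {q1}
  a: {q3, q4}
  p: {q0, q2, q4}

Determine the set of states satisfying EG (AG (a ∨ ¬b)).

Sat(¬b) = {q0, q2, q3, q4, q5}
Sat(a ∨ ¬b) = {q0, q2, q3, q4, q5}
AG (a ∨ ¬b): greatest fixpoint, start Z0 = {q0, q2, q3, q4, q5}, keep only states in Sat with every successor in Z. Z1 = {q0, q2, q3, q4}; fixed.
Sat(AG (a ∨ ¬b)) = {q0, q2, q3, q4}
EG (AG (a ∨ ¬b)): greatest fixpoint, start Z0 = {q0, q2, q3, q4}, keep only states in Sat with some successor in Z. Already a fixed point.
Sat(EG (AG (a ∨ ¬b))) = {q0, q2, q3, q4}

{q0, q2, q3, q4}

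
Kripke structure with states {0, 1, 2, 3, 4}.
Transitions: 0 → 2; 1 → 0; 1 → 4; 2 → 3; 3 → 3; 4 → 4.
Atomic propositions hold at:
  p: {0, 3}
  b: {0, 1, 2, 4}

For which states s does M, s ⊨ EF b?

{0, 1, 2, 4}

EF b: least fixpoint, start Z0 = {0, 1, 2, 4}, add states with some successor in Z. Already a fixed point.
Sat(EF b) = {0, 1, 2, 4}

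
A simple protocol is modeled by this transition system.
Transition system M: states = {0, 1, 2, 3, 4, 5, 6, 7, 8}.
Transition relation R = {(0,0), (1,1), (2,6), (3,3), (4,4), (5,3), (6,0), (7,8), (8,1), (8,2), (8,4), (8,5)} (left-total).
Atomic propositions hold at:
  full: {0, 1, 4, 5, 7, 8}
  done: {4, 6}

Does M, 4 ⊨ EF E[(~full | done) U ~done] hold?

No

Sat(~full) = {2, 3, 6}
Sat(~full | done) = {2, 3, 4, 6}
Sat(~done) = {0, 1, 2, 3, 5, 7, 8}
E[(~full | done) U ~done]: least fixpoint, start Z0 = Sat(~done) = {0, 1, 2, 3, 5, 7, 8}, add states in Sat(~full | done) with some successor in Z. Z1 = {0, 1, 2, 3, 5, 6, 7, 8}; fixed.
Sat(E[(~full | done) U ~done]) = {0, 1, 2, 3, 5, 6, 7, 8}
EF E[(~full | done) U ~done]: least fixpoint, start Z0 = {0, 1, 2, 3, 5, 6, 7, 8}, add states with some successor in Z. Already a fixed point.
Sat(EF E[(~full | done) U ~done]) = {0, 1, 2, 3, 5, 6, 7, 8}
4 ∉ Sat(EF E[(~full | done) U ~done]) = {0, 1, 2, 3, 5, 6, 7, 8}, so the formula does not hold at 4.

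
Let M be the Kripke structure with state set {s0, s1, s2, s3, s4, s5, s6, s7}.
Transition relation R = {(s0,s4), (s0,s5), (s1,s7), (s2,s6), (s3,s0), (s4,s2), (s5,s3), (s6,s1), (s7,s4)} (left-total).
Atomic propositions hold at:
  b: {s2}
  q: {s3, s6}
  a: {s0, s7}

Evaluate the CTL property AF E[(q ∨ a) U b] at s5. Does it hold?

Sat(q ∨ a) = {s0, s3, s6, s7}
E[(q ∨ a) U b]: least fixpoint, start Z0 = Sat(b) = {s2}, add states in Sat(q ∨ a) with some successor in Z. Already a fixed point.
Sat(E[(q ∨ a) U b]) = {s2}
AF E[(q ∨ a) U b]: least fixpoint, start Z0 = {s2}, add states with every successor in Z. Z1 = {s2, s4}; Z2 = {s2, s4, s7}; Z3 = {s1, s2, s4, s7}; Z4 = {s1, s2, s4, s6, s7}; fixed.
Sat(AF E[(q ∨ a) U b]) = {s1, s2, s4, s6, s7}
s5 ∉ Sat(AF E[(q ∨ a) U b]) = {s1, s2, s4, s6, s7}, so the formula does not hold at s5.

No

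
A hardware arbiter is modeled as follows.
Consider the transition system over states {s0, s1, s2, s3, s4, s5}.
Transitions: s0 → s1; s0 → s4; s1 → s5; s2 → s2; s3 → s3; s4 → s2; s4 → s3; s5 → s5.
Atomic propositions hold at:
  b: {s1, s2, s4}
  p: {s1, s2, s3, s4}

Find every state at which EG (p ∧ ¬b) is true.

Sat(¬b) = {s0, s3, s5}
Sat(p ∧ ¬b) = {s3}
EG (p ∧ ¬b): greatest fixpoint, start Z0 = {s3}, keep only states in Sat with some successor in Z. Already a fixed point.
Sat(EG (p ∧ ¬b)) = {s3}

{s3}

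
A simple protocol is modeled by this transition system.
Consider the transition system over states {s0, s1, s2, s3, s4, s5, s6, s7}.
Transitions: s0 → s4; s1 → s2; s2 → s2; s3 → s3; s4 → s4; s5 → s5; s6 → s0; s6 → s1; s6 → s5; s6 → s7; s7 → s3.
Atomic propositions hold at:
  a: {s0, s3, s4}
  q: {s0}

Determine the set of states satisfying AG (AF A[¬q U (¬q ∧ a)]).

Sat(¬q) = {s1, s2, s3, s4, s5, s6, s7}
Sat(¬q ∧ a) = {s3, s4}
A[¬q U (¬q ∧ a)]: least fixpoint, start Z0 = Sat((¬q ∧ a)) = {s3, s4}, add states in Sat(¬q) with every successor in Z. Z1 = {s3, s4, s7}; fixed.
Sat(A[¬q U (¬q ∧ a)]) = {s3, s4, s7}
AF A[¬q U (¬q ∧ a)]: least fixpoint, start Z0 = {s3, s4, s7}, add states with every successor in Z. Z1 = {s0, s3, s4, s7}; fixed.
Sat(AF A[¬q U (¬q ∧ a)]) = {s0, s3, s4, s7}
AG (AF A[¬q U (¬q ∧ a)]): greatest fixpoint, start Z0 = {s0, s3, s4, s7}, keep only states in Sat with every successor in Z. Already a fixed point.
Sat(AG (AF A[¬q U (¬q ∧ a)])) = {s0, s3, s4, s7}

{s0, s3, s4, s7}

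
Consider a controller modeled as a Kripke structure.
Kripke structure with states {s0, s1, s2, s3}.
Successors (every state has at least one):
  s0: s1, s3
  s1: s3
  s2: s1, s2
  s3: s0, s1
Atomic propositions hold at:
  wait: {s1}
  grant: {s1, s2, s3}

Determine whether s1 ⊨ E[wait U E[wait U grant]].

E[wait U grant]: least fixpoint, start Z0 = Sat(grant) = {s1, s2, s3}, add states in Sat(wait) with some successor in Z. Already a fixed point.
Sat(E[wait U grant]) = {s1, s2, s3}
E[wait U E[wait U grant]]: least fixpoint, start Z0 = Sat(E[wait U grant]) = {s1, s2, s3}, add states in Sat(wait) with some successor in Z. Already a fixed point.
Sat(E[wait U E[wait U grant]]) = {s1, s2, s3}
s1 ∈ Sat(E[wait U E[wait U grant]]) = {s1, s2, s3}, so the formula holds at s1.

Yes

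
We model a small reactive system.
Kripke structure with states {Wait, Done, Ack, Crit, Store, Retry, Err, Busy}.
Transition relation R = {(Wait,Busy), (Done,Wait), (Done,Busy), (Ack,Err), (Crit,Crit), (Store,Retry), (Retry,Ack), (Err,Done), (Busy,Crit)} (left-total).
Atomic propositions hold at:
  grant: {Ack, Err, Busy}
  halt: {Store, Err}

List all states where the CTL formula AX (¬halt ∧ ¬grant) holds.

{Crit, Store, Err, Busy}

Sat(¬halt) = {Wait, Done, Ack, Crit, Retry, Busy}
Sat(¬grant) = {Wait, Done, Crit, Store, Retry}
Sat(¬halt ∧ ¬grant) = {Wait, Done, Crit, Retry}
Sat(AX (¬halt ∧ ¬grant)) = {s : every successor in {Wait, Done, Crit, Retry}} = {Crit, Store, Err, Busy}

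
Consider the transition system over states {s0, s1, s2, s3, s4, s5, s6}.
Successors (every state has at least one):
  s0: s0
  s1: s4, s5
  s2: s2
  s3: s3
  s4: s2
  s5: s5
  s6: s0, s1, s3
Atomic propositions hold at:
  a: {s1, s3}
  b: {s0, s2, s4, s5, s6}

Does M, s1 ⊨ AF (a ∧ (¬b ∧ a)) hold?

Yes

Sat(¬b) = {s1, s3}
Sat(¬b ∧ a) = {s1, s3}
Sat(a ∧ (¬b ∧ a)) = {s1, s3}
AF (a ∧ (¬b ∧ a)): least fixpoint, start Z0 = {s1, s3}, add states with every successor in Z. Already a fixed point.
Sat(AF (a ∧ (¬b ∧ a))) = {s1, s3}
s1 ∈ Sat(AF (a ∧ (¬b ∧ a))) = {s1, s3}, so the formula holds at s1.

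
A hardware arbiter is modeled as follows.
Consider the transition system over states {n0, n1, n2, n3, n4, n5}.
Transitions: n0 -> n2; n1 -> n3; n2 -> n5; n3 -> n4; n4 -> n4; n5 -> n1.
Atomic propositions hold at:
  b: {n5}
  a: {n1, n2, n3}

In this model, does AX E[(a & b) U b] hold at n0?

Sat(a & b) = ∅
E[(a & b) U b]: least fixpoint, start Z0 = Sat(b) = {n5}, add states in Sat(a & b) with some successor in Z. Already a fixed point.
Sat(E[(a & b) U b]) = {n5}
Sat(AX E[(a & b) U b]) = {s : every successor in {n5}} = {n2}
n0 ∉ Sat(AX E[(a & b) U b]) = {n2}, so the formula does not hold at n0.

No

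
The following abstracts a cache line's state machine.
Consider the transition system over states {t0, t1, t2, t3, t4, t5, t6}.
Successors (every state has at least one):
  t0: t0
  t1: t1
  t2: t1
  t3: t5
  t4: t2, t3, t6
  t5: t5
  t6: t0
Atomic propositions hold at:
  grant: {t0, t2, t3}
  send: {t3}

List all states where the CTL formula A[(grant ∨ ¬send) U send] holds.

Sat(¬send) = {t0, t1, t2, t4, t5, t6}
Sat(grant ∨ ¬send) = {t0, t1, t2, t3, t4, t5, t6}
A[(grant ∨ ¬send) U send]: least fixpoint, start Z0 = Sat(send) = {t3}, add states in Sat(grant ∨ ¬send) with every successor in Z. Already a fixed point.
Sat(A[(grant ∨ ¬send) U send]) = {t3}

{t3}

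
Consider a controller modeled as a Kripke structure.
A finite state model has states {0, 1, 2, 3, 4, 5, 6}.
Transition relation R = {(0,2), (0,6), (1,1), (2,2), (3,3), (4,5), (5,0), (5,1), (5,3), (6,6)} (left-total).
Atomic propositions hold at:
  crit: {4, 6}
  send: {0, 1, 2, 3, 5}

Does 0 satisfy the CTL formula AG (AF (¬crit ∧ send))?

Sat(¬crit) = {0, 1, 2, 3, 5}
Sat(¬crit ∧ send) = {0, 1, 2, 3, 5}
AF (¬crit ∧ send): least fixpoint, start Z0 = {0, 1, 2, 3, 5}, add states with every successor in Z. Z1 = {0, 1, 2, 3, 4, 5}; fixed.
Sat(AF (¬crit ∧ send)) = {0, 1, 2, 3, 4, 5}
AG (AF (¬crit ∧ send)): greatest fixpoint, start Z0 = {0, 1, 2, 3, 4, 5}, keep only states in Sat with every successor in Z. Z1 = {1, 2, 3, 4, 5}; Z2 = {1, 2, 3, 4}; Z3 = {1, 2, 3}; fixed.
Sat(AG (AF (¬crit ∧ send))) = {1, 2, 3}
0 ∉ Sat(AG (AF (¬crit ∧ send))) = {1, 2, 3}, so the formula does not hold at 0.

No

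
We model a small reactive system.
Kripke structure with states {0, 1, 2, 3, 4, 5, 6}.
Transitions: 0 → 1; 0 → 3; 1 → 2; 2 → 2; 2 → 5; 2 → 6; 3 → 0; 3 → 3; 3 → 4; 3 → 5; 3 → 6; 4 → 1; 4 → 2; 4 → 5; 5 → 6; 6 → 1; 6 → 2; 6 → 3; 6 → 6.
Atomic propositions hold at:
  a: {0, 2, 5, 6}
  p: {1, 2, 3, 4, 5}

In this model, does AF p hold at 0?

AF p: least fixpoint, start Z0 = {1, 2, 3, 4, 5}, add states with every successor in Z. Z1 = {0, 1, 2, 3, 4, 5}; fixed.
Sat(AF p) = {0, 1, 2, 3, 4, 5}
0 ∈ Sat(AF p) = {0, 1, 2, 3, 4, 5}, so the formula holds at 0.

Yes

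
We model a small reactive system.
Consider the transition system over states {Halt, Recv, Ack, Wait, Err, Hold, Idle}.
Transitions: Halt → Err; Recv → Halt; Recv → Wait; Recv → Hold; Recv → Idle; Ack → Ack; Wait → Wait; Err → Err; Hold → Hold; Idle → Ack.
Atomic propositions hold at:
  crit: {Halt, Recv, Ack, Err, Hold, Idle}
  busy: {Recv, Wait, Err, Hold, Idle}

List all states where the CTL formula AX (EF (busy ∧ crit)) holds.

{Halt, Err, Hold}

Sat(busy ∧ crit) = {Recv, Err, Hold, Idle}
EF (busy ∧ crit): least fixpoint, start Z0 = {Recv, Err, Hold, Idle}, add states with some successor in Z. Z1 = {Halt, Recv, Err, Hold, Idle}; fixed.
Sat(EF (busy ∧ crit)) = {Halt, Recv, Err, Hold, Idle}
Sat(AX (EF (busy ∧ crit))) = {s : every successor in {Halt, Recv, Err, Hold, Idle}} = {Halt, Err, Hold}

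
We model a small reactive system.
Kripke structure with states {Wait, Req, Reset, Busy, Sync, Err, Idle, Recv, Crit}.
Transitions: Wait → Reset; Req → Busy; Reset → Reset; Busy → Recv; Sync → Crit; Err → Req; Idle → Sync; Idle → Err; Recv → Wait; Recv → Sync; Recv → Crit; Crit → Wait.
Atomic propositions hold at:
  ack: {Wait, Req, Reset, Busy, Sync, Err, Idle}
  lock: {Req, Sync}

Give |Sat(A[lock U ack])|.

7

A[lock U ack]: least fixpoint, start Z0 = Sat(ack) = {Wait, Req, Reset, Busy, Sync, Err, Idle}, add states in Sat(lock) with every successor in Z. Already a fixed point.
Sat(A[lock U ack]) = {Wait, Req, Reset, Busy, Sync, Err, Idle}
|Sat(A[lock U ack])| = |{Wait, Req, Reset, Busy, Sync, Err, Idle}| = 7.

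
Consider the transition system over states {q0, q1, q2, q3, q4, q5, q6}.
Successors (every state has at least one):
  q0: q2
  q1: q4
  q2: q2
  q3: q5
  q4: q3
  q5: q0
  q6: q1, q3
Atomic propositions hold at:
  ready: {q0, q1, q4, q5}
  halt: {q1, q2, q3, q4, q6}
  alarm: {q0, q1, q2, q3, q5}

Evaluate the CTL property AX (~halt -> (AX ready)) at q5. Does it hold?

No

Sat(~halt) = {q0, q5}
Sat(AX ready) = {s : every successor in {q0, q1, q4, q5}} = {q1, q3, q5}
Sat(~halt -> (AX ready)) = {q1, q2, q3, q4, q5, q6}
Sat(AX (~halt -> (AX ready))) = {s : every successor in {q1, q2, q3, q4, q5, q6}} = {q0, q1, q2, q3, q4, q6}
q5 ∉ Sat(AX (~halt -> (AX ready))) = {q0, q1, q2, q3, q4, q6}, so the formula does not hold at q5.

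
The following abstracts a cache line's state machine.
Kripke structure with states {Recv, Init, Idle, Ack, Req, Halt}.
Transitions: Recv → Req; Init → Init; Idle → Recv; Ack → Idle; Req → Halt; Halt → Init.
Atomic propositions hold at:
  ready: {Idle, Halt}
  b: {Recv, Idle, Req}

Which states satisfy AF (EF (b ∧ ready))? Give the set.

Sat(b ∧ ready) = {Idle}
EF (b ∧ ready): least fixpoint, start Z0 = {Idle}, add states with some successor in Z. Z1 = {Idle, Ack}; fixed.
Sat(EF (b ∧ ready)) = {Idle, Ack}
AF (EF (b ∧ ready)): least fixpoint, start Z0 = {Idle, Ack}, add states with every successor in Z. Already a fixed point.
Sat(AF (EF (b ∧ ready))) = {Idle, Ack}

{Idle, Ack}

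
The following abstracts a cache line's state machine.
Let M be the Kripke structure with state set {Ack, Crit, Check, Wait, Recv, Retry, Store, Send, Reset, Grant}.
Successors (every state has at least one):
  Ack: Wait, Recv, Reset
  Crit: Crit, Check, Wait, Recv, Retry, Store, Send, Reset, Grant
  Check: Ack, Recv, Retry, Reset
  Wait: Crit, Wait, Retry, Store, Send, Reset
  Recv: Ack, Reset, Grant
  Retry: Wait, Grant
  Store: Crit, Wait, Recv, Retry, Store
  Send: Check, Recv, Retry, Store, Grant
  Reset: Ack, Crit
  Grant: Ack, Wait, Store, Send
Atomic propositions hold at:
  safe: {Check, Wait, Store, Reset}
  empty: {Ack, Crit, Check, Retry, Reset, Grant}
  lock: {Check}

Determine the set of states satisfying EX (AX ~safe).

{Ack, Crit, Check, Wait, Recv}

Sat(~safe) = {Ack, Crit, Recv, Retry, Send, Grant}
Sat(AX ~safe) = {s : every successor in {Ack, Crit, Recv, Retry, Send, Grant}} = {Reset}
Sat(EX (AX ~safe)) = {s : some successor in {Reset}} = {Ack, Crit, Check, Wait, Recv}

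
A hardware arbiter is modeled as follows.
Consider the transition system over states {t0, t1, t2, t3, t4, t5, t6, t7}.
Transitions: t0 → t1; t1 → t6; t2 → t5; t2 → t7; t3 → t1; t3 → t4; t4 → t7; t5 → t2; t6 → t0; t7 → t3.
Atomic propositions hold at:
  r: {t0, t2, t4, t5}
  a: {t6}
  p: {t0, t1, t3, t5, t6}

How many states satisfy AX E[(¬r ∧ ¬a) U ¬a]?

7

Sat(¬r) = {t1, t3, t6, t7}
Sat(¬a) = {t0, t1, t2, t3, t4, t5, t7}
Sat(¬r ∧ ¬a) = {t1, t3, t7}
E[(¬r ∧ ¬a) U ¬a]: least fixpoint, start Z0 = Sat(¬a) = {t0, t1, t2, t3, t4, t5, t7}, add states in Sat(¬r ∧ ¬a) with some successor in Z. Already a fixed point.
Sat(E[(¬r ∧ ¬a) U ¬a]) = {t0, t1, t2, t3, t4, t5, t7}
Sat(AX E[(¬r ∧ ¬a) U ¬a]) = {s : every successor in {t0, t1, t2, t3, t4, t5, t7}} = {t0, t2, t3, t4, t5, t6, t7}
|Sat(AX E[(¬r ∧ ¬a) U ¬a])| = |{t0, t2, t3, t4, t5, t6, t7}| = 7.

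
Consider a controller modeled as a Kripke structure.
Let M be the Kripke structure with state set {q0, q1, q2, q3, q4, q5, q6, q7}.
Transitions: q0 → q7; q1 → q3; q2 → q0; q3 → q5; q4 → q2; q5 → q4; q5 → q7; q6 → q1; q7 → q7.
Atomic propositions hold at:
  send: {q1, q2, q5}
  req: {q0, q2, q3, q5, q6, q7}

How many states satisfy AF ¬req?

3

Sat(¬req) = {q1, q4}
AF ¬req: least fixpoint, start Z0 = {q1, q4}, add states with every successor in Z. Z1 = {q1, q4, q6}; fixed.
Sat(AF ¬req) = {q1, q4, q6}
|Sat(AF ¬req)| = |{q1, q4, q6}| = 3.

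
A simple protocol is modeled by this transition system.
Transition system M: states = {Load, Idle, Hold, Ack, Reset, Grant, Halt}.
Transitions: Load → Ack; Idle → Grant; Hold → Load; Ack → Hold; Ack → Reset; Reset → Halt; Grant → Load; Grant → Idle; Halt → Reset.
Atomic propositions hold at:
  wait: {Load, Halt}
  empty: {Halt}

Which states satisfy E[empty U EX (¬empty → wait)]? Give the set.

{Hold, Reset, Grant, Halt}

Sat(¬empty) = {Load, Idle, Hold, Ack, Reset, Grant}
Sat(¬empty → wait) = {Load, Halt}
Sat(EX (¬empty → wait)) = {s : some successor in {Load, Halt}} = {Hold, Reset, Grant}
E[empty U EX (¬empty → wait)]: least fixpoint, start Z0 = Sat(EX (¬empty → wait)) = {Hold, Reset, Grant}, add states in Sat(empty) with some successor in Z. Z1 = {Hold, Reset, Grant, Halt}; fixed.
Sat(E[empty U EX (¬empty → wait)]) = {Hold, Reset, Grant, Halt}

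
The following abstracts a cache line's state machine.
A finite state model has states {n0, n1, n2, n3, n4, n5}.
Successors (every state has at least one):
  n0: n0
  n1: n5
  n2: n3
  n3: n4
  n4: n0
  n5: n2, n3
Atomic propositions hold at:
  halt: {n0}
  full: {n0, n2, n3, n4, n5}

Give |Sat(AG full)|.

AG full: greatest fixpoint, start Z0 = {n0, n2, n3, n4, n5}, keep only states in Sat with every successor in Z. Already a fixed point.
Sat(AG full) = {n0, n2, n3, n4, n5}
|Sat(AG full)| = |{n0, n2, n3, n4, n5}| = 5.

5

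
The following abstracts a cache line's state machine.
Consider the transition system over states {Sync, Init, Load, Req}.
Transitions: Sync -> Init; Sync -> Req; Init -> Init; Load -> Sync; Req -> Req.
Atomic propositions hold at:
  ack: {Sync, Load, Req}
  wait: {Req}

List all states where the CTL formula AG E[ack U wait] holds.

E[ack U wait]: least fixpoint, start Z0 = Sat(wait) = {Req}, add states in Sat(ack) with some successor in Z. Z1 = {Sync, Req}; Z2 = {Sync, Load, Req}; fixed.
Sat(E[ack U wait]) = {Sync, Load, Req}
AG E[ack U wait]: greatest fixpoint, start Z0 = {Sync, Load, Req}, keep only states in Sat with every successor in Z. Z1 = {Load, Req}; Z2 = {Req}; fixed.
Sat(AG E[ack U wait]) = {Req}

{Req}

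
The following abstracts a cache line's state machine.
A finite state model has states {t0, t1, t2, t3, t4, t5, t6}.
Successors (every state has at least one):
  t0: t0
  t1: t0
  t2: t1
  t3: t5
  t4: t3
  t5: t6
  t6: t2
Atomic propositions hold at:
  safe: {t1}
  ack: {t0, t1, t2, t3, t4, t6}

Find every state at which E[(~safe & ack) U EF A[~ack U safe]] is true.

{t1, t2, t3, t4, t5, t6}

Sat(~safe) = {t0, t2, t3, t4, t5, t6}
Sat(~safe & ack) = {t0, t2, t3, t4, t6}
Sat(~ack) = {t5}
A[~ack U safe]: least fixpoint, start Z0 = Sat(safe) = {t1}, add states in Sat(~ack) with every successor in Z. Already a fixed point.
Sat(A[~ack U safe]) = {t1}
EF A[~ack U safe]: least fixpoint, start Z0 = {t1}, add states with some successor in Z. Z1 = {t1, t2}; Z2 = {t1, t2, t6}; Z3 = {t1, t2, t5, t6}; Z4 = {t1, t2, t3, t5, t6}; Z5 = {t1, t2, t3, t4, t5, t6}; fixed.
Sat(EF A[~ack U safe]) = {t1, t2, t3, t4, t5, t6}
E[(~safe & ack) U EF A[~ack U safe]]: least fixpoint, start Z0 = Sat(EF A[~ack U safe]) = {t1, t2, t3, t4, t5, t6}, add states in Sat(~safe & ack) with some successor in Z. Already a fixed point.
Sat(E[(~safe & ack) U EF A[~ack U safe]]) = {t1, t2, t3, t4, t5, t6}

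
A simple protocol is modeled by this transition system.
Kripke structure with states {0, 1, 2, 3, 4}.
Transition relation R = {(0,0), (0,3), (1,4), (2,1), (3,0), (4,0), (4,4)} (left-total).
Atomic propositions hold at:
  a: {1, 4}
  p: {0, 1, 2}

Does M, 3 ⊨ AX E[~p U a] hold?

No

Sat(~p) = {3, 4}
E[~p U a]: least fixpoint, start Z0 = Sat(a) = {1, 4}, add states in Sat(~p) with some successor in Z. Already a fixed point.
Sat(E[~p U a]) = {1, 4}
Sat(AX E[~p U a]) = {s : every successor in {1, 4}} = {1, 2}
3 ∉ Sat(AX E[~p U a]) = {1, 2}, so the formula does not hold at 3.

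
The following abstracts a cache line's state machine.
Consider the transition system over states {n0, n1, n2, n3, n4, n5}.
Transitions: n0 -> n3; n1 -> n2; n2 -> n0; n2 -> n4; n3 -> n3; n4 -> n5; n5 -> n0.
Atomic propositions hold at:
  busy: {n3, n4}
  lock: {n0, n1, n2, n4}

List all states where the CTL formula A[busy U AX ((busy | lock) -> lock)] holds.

Sat(busy | lock) = {n0, n1, n2, n3, n4}
Sat((busy | lock) -> lock) = {n0, n1, n2, n4, n5}
Sat(AX ((busy | lock) -> lock)) = {s : every successor in {n0, n1, n2, n4, n5}} = {n1, n2, n4, n5}
A[busy U AX ((busy | lock) -> lock)]: least fixpoint, start Z0 = Sat(AX ((busy | lock) -> lock)) = {n1, n2, n4, n5}, add states in Sat(busy) with every successor in Z. Already a fixed point.
Sat(A[busy U AX ((busy | lock) -> lock)]) = {n1, n2, n4, n5}

{n1, n2, n4, n5}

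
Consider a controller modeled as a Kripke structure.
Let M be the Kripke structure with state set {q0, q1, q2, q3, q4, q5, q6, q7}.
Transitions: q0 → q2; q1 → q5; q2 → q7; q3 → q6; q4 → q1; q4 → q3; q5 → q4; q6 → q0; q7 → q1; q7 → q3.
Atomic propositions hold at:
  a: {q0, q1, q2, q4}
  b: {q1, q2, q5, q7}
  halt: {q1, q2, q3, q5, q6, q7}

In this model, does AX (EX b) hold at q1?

Sat(EX b) = {s : some successor in {q1, q2, q5, q7}} = {q0, q1, q2, q4, q7}
Sat(AX (EX b)) = {s : every successor in {q0, q1, q2, q4, q7}} = {q0, q2, q5, q6}
q1 ∉ Sat(AX (EX b)) = {q0, q2, q5, q6}, so the formula does not hold at q1.

No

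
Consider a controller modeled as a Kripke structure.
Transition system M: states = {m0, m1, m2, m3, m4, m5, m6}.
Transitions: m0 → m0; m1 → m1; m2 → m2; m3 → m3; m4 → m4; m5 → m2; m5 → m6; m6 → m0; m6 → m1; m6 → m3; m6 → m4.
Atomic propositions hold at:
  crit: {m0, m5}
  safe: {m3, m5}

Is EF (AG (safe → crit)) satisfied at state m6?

Yes

Sat(safe → crit) = {m0, m1, m2, m4, m5, m6}
AG (safe → crit): greatest fixpoint, start Z0 = {m0, m1, m2, m4, m5, m6}, keep only states in Sat with every successor in Z. Z1 = {m0, m1, m2, m4, m5}; Z2 = {m0, m1, m2, m4}; fixed.
Sat(AG (safe → crit)) = {m0, m1, m2, m4}
EF (AG (safe → crit)): least fixpoint, start Z0 = {m0, m1, m2, m4}, add states with some successor in Z. Z1 = {m0, m1, m2, m4, m5, m6}; fixed.
Sat(EF (AG (safe → crit))) = {m0, m1, m2, m4, m5, m6}
m6 ∈ Sat(EF (AG (safe → crit))) = {m0, m1, m2, m4, m5, m6}, so the formula holds at m6.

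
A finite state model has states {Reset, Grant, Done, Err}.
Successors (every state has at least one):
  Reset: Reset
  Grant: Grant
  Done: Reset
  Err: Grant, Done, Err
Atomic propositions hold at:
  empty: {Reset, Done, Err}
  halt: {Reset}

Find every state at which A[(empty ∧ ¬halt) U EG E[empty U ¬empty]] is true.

{Grant, Err}

Sat(¬halt) = {Grant, Done, Err}
Sat(empty ∧ ¬halt) = {Done, Err}
Sat(¬empty) = {Grant}
E[empty U ¬empty]: least fixpoint, start Z0 = Sat(¬empty) = {Grant}, add states in Sat(empty) with some successor in Z. Z1 = {Grant, Err}; fixed.
Sat(E[empty U ¬empty]) = {Grant, Err}
EG E[empty U ¬empty]: greatest fixpoint, start Z0 = {Grant, Err}, keep only states in Sat with some successor in Z. Already a fixed point.
Sat(EG E[empty U ¬empty]) = {Grant, Err}
A[(empty ∧ ¬halt) U EG E[empty U ¬empty]]: least fixpoint, start Z0 = Sat(EG E[empty U ¬empty]) = {Grant, Err}, add states in Sat(empty ∧ ¬halt) with every successor in Z. Already a fixed point.
Sat(A[(empty ∧ ¬halt) U EG E[empty U ¬empty]]) = {Grant, Err}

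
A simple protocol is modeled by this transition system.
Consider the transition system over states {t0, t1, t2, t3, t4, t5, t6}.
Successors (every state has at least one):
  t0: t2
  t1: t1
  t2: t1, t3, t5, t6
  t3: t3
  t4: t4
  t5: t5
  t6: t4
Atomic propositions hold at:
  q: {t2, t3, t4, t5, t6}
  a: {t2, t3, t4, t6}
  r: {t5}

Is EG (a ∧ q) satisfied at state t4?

Yes

Sat(a ∧ q) = {t2, t3, t4, t6}
EG (a ∧ q): greatest fixpoint, start Z0 = {t2, t3, t4, t6}, keep only states in Sat with some successor in Z. Already a fixed point.
Sat(EG (a ∧ q)) = {t2, t3, t4, t6}
t4 ∈ Sat(EG (a ∧ q)) = {t2, t3, t4, t6}, so the formula holds at t4.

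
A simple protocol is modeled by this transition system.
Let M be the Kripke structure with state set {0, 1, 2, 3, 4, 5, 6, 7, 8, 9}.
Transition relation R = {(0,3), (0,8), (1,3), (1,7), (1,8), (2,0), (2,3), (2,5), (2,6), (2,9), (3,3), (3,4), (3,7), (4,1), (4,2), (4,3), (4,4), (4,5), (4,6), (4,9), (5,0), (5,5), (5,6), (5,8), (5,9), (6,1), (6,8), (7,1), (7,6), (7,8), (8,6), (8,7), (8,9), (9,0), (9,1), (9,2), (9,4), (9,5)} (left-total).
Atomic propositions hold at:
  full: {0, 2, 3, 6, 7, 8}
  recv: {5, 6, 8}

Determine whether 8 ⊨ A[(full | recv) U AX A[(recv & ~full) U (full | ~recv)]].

Sat(full | recv) = {0, 2, 3, 5, 6, 7, 8}
Sat(~full) = {1, 4, 5, 9}
Sat(recv & ~full) = {5}
Sat(~recv) = {0, 1, 2, 3, 4, 7, 9}
Sat(full | ~recv) = {0, 1, 2, 3, 4, 6, 7, 8, 9}
A[(recv & ~full) U (full | ~recv)]: least fixpoint, start Z0 = Sat((full | ~recv)) = {0, 1, 2, 3, 4, 6, 7, 8, 9}, add states in Sat(recv & ~full) with every successor in Z. Already a fixed point.
Sat(A[(recv & ~full) U (full | ~recv)]) = {0, 1, 2, 3, 4, 6, 7, 8, 9}
Sat(AX A[(recv & ~full) U (full | ~recv)]) = {s : every successor in {0, 1, 2, 3, 4, 6, 7, 8, 9}} = {0, 1, 3, 6, 7, 8}
A[(full | recv) U AX A[(recv & ~full) U (full | ~recv)]]: least fixpoint, start Z0 = Sat(AX A[(recv & ~full) U (full | ~recv)]) = {0, 1, 3, 6, 7, 8}, add states in Sat(full | recv) with every successor in Z. Already a fixed point.
Sat(A[(full | recv) U AX A[(recv & ~full) U (full | ~recv)]]) = {0, 1, 3, 6, 7, 8}
8 ∈ Sat(A[(full | recv) U AX A[(recv & ~full) U (full | ~recv)]]) = {0, 1, 3, 6, 7, 8}, so the formula holds at 8.

Yes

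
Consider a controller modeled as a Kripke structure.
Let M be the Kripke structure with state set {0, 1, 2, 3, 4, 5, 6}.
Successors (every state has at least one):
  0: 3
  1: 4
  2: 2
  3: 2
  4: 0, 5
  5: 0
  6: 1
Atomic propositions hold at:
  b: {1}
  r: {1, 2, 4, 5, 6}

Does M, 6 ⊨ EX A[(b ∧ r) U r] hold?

Sat(b ∧ r) = {1}
A[(b ∧ r) U r]: least fixpoint, start Z0 = Sat(r) = {1, 2, 4, 5, 6}, add states in Sat(b ∧ r) with every successor in Z. Already a fixed point.
Sat(A[(b ∧ r) U r]) = {1, 2, 4, 5, 6}
Sat(EX A[(b ∧ r) U r]) = {s : some successor in {1, 2, 4, 5, 6}} = {1, 2, 3, 4, 6}
6 ∈ Sat(EX A[(b ∧ r) U r]) = {1, 2, 3, 4, 6}, so the formula holds at 6.

Yes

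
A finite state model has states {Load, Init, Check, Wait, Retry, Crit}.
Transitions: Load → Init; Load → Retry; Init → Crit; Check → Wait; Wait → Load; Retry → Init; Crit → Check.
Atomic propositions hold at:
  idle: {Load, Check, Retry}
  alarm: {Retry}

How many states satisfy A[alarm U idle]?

3

A[alarm U idle]: least fixpoint, start Z0 = Sat(idle) = {Load, Check, Retry}, add states in Sat(alarm) with every successor in Z. Already a fixed point.
Sat(A[alarm U idle]) = {Load, Check, Retry}
|Sat(A[alarm U idle])| = |{Load, Check, Retry}| = 3.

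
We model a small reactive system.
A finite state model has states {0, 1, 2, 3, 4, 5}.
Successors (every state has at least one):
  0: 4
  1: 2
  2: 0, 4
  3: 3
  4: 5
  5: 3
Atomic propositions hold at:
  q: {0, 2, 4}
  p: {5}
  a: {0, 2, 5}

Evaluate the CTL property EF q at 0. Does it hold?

EF q: least fixpoint, start Z0 = {0, 2, 4}, add states with some successor in Z. Z1 = {0, 1, 2, 4}; fixed.
Sat(EF q) = {0, 1, 2, 4}
0 ∈ Sat(EF q) = {0, 1, 2, 4}, so the formula holds at 0.

Yes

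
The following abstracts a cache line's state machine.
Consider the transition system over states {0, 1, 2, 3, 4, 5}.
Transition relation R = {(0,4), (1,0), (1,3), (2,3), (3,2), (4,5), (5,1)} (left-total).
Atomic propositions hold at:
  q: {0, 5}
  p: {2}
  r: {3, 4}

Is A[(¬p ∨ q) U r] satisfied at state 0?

Yes

Sat(¬p) = {0, 1, 3, 4, 5}
Sat(¬p ∨ q) = {0, 1, 3, 4, 5}
A[(¬p ∨ q) U r]: least fixpoint, start Z0 = Sat(r) = {3, 4}, add states in Sat(¬p ∨ q) with every successor in Z. Z1 = {0, 3, 4}; Z2 = {0, 1, 3, 4}; Z3 = {0, 1, 3, 4, 5}; fixed.
Sat(A[(¬p ∨ q) U r]) = {0, 1, 3, 4, 5}
0 ∈ Sat(A[(¬p ∨ q) U r]) = {0, 1, 3, 4, 5}, so the formula holds at 0.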